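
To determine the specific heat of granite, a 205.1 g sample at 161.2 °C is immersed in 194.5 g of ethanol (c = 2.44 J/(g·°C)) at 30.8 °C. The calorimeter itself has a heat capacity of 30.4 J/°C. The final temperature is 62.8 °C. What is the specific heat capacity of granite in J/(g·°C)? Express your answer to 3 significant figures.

q_gained = (194.5 × 2.44 + 30.4) × (62.8 − 30.8) = 16160 J
q_lost = 205.1 × c × (161.2 − 62.8) = 20181.84 c
Set equal: c = 16160 / 20181.84 = 0.801 J/(g·°C)

c = 0.801 J/(g·°C)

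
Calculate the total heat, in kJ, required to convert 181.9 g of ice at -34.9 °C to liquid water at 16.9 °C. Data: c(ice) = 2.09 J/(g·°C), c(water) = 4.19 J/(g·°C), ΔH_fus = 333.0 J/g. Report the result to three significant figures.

q1 (heat ice -34.9→0.0 °C): 181.9 × 2.09 × 34.9 = 13268 J
q2 (melt at 0 °C): 181.9 × 333.0 = 60573 J
q3 (heat water 0.0→16.9 °C): 181.9 × 4.19 × 16.9 = 12881 J
Total: 13268 + 60573 + 12881 = 86722 J = 86.7 kJ

q = 86.7 kJ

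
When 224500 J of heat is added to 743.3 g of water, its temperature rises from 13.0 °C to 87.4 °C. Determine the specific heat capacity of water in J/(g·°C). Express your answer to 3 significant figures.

c = q / (m ΔT) = 224500 / (743.3 × 74.4)
c = 224500 / 55301.52 = 4.06 J/(g·°C)

c = 4.06 J/(g·°C)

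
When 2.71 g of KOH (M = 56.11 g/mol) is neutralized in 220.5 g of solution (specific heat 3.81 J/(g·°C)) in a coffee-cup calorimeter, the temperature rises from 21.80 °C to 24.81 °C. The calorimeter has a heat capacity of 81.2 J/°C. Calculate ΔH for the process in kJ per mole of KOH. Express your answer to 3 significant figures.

ΔH = -57.4 kJ/mol

|ΔT| = |24.81 − 21.80| = 3.01 °C
|q_surr| = (220.5 × 3.81 + 81.2) × 3.01 = 921.305 × 3.01 = 2773 J
n(KOH) = 2.71 / 56.11 = 0.04830 mol
Temperature rose, so q_rxn = −|q_surr| = -2.773 kJ
ΔH = q_rxn / n = -57.41 kJ/mol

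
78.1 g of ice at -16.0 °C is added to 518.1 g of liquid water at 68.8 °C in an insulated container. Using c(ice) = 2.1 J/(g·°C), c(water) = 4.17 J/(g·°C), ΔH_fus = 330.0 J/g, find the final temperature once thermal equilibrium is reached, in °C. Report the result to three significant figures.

Heat to bring ice to 0 °C and melt it: q₁ = 78.1×2.1×16.0 + 78.1×330.0 = 28397 J
Heat the water can supply cooling to 0 °C: 518.1×4.17×68.8 = 148641 J > q₁, so all ice melts.
Energy balance: 518.1×4.17×(68.8 − T) = 28397 + 78.1×4.17×(T − 0)
2160.477(68.8 − T) = 28397 + 325.677 T
148641 − 28397 = 2486.154 T
T = 120244 / 2486.154 = 48.37 °C

T_f = 48.4 °C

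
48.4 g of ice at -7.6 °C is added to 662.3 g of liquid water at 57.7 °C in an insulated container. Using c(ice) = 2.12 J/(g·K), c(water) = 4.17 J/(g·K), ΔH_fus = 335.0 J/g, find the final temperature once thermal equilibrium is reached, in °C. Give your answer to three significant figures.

Heat to bring ice to 0 °C and melt it: q₁ = 48.4×2.12×7.6 + 48.4×335.0 = 16994 J
Heat the water can supply cooling to 0 °C: 662.3×4.17×57.7 = 159355 J > q₁, so all ice melts.
Energy balance: 662.3×4.17×(57.7 − T) = 16994 + 48.4×4.17×(T − 0)
2761.791(57.7 − T) = 16994 + 201.828 T
159355 − 16994 = 2963.619 T
T = 142361 / 2963.619 = 48.04 °C

T_f = 48.0 °C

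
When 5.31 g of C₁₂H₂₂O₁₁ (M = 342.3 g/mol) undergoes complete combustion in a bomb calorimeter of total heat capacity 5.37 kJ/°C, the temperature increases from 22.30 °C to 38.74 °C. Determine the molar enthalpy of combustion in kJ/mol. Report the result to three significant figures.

ΔT = 38.74 − 22.30 = 16.44 °C
q_cal = C_cal × ΔT = 5.37 × 16.44 = 88.2828 kJ
n = 5.31 / 342.3 = 0.01551 mol
q_rxn = −q_cal = -88.2828 kJ
ΔH = -88.2828 / 0.01551 = -5692 kJ/mol

ΔH = -5690 kJ/mol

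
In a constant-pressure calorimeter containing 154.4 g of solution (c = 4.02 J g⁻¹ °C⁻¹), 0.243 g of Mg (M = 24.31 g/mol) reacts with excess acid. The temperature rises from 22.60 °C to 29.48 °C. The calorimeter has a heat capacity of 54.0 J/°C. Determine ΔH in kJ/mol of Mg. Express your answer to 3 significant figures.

|ΔT| = |29.48 − 22.60| = 6.88 °C
|q_surr| = (154.4 × 4.02 + 54.0) × 6.88 = 674.688 × 6.88 = 4642 J
n(Mg) = 0.243 / 24.31 = 0.009996 mol
Temperature rose, so q_rxn = −|q_surr| = -4.642 kJ
ΔH = q_rxn / n = -464.4 kJ/mol

ΔH = -464 kJ/mol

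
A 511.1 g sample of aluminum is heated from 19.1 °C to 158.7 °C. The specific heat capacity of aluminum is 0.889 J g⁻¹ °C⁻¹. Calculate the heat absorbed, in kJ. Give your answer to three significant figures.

q = m c ΔT = 511.1 × 0.889 × (158.7 − 19.1)
q = 511.1 × 0.889 × 139.6 = 63430 J = 63.4 kJ

q = 63.4 kJ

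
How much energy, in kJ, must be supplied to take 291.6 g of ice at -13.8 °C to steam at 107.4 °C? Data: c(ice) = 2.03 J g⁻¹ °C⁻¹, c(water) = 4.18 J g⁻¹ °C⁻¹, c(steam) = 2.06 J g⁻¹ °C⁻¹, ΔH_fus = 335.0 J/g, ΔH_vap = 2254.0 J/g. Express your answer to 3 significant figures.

q = 889 kJ

q1 (heat ice -13.8→0.0 °C): 291.6 × 2.03 × 13.8 = 8169 J
q2 (melt at 0 °C): 291.6 × 335.0 = 97686 J
q3 (heat water 0.0→100.0 °C): 291.6 × 4.18 × 100.0 = 121889 J
q4 (vaporize at 100 °C): 291.6 × 2254.0 = 657266 J
q5 (heat steam 100.0→107.4 °C): 291.6 × 2.06 × 7.4 = 4445 J
Total: 8169 + 97686 + 121889 + 657266 + 4445 = 889455 J = 889 kJ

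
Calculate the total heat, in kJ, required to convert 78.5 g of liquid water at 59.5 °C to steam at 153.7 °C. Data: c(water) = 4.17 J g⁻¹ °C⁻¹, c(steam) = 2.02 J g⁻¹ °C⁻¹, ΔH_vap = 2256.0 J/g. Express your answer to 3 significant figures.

q = 199 kJ

q1 (heat water 59.5→100.0 °C): 78.5 × 4.17 × 40.5 = 13257 J
q2 (vaporize at 100 °C): 78.5 × 2256.0 = 177096 J
q3 (heat steam 100.0→153.7 °C): 78.5 × 2.02 × 53.7 = 8515 J
Total: 13257 + 177096 + 8515 = 198868 J = 199 kJ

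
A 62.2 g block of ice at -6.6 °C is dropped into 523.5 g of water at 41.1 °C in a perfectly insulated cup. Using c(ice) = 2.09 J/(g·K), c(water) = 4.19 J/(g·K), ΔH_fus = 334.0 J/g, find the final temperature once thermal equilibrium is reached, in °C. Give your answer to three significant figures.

Heat to bring ice to 0 °C and melt it: q₁ = 62.2×2.09×6.6 + 62.2×334.0 = 21633 J
Heat the water can supply cooling to 0 °C: 523.5×4.19×41.1 = 90151.4 J > q₁, so all ice melts.
Energy balance: 523.5×4.19×(41.1 − T) = 21633 + 62.2×4.19×(T − 0)
2193.465(41.1 − T) = 21633 + 260.618 T
90151.4 − 21633 = 2454.083 T
T = 68518.4 / 2454.083 = 27.92 °C

T_f = 27.9 °C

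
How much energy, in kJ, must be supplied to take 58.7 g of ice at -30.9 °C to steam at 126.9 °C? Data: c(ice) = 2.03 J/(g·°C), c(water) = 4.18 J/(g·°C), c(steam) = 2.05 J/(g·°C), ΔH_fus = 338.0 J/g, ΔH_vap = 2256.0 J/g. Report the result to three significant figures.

q1 (heat ice -30.9→0.0 °C): 58.7 × 2.03 × 30.9 = 3682 J
q2 (melt at 0 °C): 58.7 × 338.0 = 19841 J
q3 (heat water 0.0→100.0 °C): 58.7 × 4.18 × 100.0 = 24537 J
q4 (vaporize at 100 °C): 58.7 × 2256.0 = 132427 J
q5 (heat steam 100.0→126.9 °C): 58.7 × 2.05 × 26.9 = 3237 J
Total: 3682 + 19841 + 24537 + 132427 + 3237 = 183724 J = 184 kJ

q = 184 kJ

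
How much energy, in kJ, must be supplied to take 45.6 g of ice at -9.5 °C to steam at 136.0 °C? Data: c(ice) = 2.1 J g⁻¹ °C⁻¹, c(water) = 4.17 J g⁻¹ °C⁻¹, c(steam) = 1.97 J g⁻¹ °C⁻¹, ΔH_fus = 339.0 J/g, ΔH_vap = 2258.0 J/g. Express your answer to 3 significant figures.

q = 142 kJ

q1 (heat ice -9.5→0.0 °C): 45.6 × 2.1 × 9.5 = 910 J
q2 (melt at 0 °C): 45.6 × 339.0 = 15458 J
q3 (heat water 0.0→100.0 °C): 45.6 × 4.17 × 100.0 = 19015 J
q4 (vaporize at 100 °C): 45.6 × 2258.0 = 102965 J
q5 (heat steam 100.0→136.0 °C): 45.6 × 1.97 × 36.0 = 3234 J
Total: 910 + 15458 + 19015 + 102965 + 3234 = 141582 J = 142 kJ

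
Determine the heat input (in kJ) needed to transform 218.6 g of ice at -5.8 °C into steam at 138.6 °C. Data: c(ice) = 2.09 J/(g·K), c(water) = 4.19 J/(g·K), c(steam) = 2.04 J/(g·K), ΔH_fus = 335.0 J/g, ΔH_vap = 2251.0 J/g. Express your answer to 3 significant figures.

q1 (heat ice -5.8→0.0 °C): 218.6 × 2.09 × 5.8 = 2650 J
q2 (melt at 0 °C): 218.6 × 335.0 = 73231 J
q3 (heat water 0.0→100.0 °C): 218.6 × 4.19 × 100.0 = 91593 J
q4 (vaporize at 100 °C): 218.6 × 2251.0 = 492069 J
q5 (heat steam 100.0→138.6 °C): 218.6 × 2.04 × 38.6 = 17213 J
Total: 2650 + 73231 + 91593 + 492069 + 17213 = 676756 J = 677 kJ

q = 677 kJ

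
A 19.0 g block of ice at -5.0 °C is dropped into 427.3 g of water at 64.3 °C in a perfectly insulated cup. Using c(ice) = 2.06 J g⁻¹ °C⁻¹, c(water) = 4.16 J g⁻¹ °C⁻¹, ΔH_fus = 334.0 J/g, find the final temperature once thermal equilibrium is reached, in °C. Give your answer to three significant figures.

T_f = 58.0 °C

Heat to bring ice to 0 °C and melt it: q₁ = 19.0×2.06×5.0 + 19.0×334.0 = 6541.7 J
Heat the water can supply cooling to 0 °C: 427.3×4.16×64.3 = 114298 J > q₁, so all ice melts.
Energy balance: 427.3×4.16×(64.3 − T) = 6541.7 + 19.0×4.16×(T − 0)
1777.568(64.3 − T) = 6541.7 + 79.04 T
114298 − 6541.7 = 1856.608 T
T = 107756.3 / 1856.608 = 58.04 °C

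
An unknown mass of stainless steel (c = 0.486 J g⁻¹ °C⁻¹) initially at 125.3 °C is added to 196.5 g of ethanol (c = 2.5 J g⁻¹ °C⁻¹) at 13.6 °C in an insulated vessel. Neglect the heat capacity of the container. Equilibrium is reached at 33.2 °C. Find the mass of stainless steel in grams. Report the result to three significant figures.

m = 215 g

q_gained = (196.5 × 2.5) × (33.2 − 13.6) = 9629 J
q_lost = m × 0.486 × (125.3 − 33.2) = 44.7606 m
m = 9629 / 44.7606 = 215 g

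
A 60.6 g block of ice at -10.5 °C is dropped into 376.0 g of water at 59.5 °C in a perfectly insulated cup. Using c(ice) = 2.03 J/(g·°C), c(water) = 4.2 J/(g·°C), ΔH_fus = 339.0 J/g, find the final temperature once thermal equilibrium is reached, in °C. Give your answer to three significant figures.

Heat to bring ice to 0 °C and melt it: q₁ = 60.6×2.03×10.5 + 60.6×339.0 = 21835 J
Heat the water can supply cooling to 0 °C: 376.0×4.2×59.5 = 93962.4 J > q₁, so all ice melts.
Energy balance: 376.0×4.2×(59.5 − T) = 21835 + 60.6×4.2×(T − 0)
1579.2(59.5 − T) = 21835 + 254.52 T
93962.4 − 21835 = 1833.72 T
T = 72127.4 / 1833.72 = 39.33 °C

T_f = 39.3 °C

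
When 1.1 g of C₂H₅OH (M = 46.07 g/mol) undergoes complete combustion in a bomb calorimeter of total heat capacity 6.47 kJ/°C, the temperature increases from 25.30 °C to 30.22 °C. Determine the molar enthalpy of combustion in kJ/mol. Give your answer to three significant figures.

ΔH = -1330 kJ/mol

ΔT = 30.22 − 25.30 = 4.92 °C
q_cal = C_cal × ΔT = 6.47 × 4.92 = 31.8324 kJ
n = 1.1 / 46.07 = 0.02388 mol
q_rxn = −q_cal = -31.8324 kJ
ΔH = -31.8324 / 0.02388 = -1333 kJ/mol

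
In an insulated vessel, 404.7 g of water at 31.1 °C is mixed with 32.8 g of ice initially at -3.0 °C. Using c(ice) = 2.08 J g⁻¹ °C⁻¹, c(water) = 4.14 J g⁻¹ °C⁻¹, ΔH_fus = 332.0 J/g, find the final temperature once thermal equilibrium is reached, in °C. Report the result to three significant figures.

Heat to bring ice to 0 °C and melt it: q₁ = 32.8×2.08×3.0 + 32.8×332.0 = 11094 J
Heat the water can supply cooling to 0 °C: 404.7×4.14×31.1 = 52106.7 J > q₁, so all ice melts.
Energy balance: 404.7×4.14×(31.1 − T) = 11094 + 32.8×4.14×(T − 0)
1675.458(31.1 − T) = 11094 + 135.792 T
52106.7 − 11094 = 1811.250 T
T = 41012.7 / 1811.250 = 22.64 °C

T_f = 22.6 °C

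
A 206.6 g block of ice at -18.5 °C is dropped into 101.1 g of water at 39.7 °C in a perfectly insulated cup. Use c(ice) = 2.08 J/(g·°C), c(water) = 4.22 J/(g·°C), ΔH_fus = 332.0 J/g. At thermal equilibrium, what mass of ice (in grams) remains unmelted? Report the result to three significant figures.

Heat to warm all ice to 0 °C: 206.6×2.08×18.5 = 7950.0 J
Heat released by water cooling to 0 °C: 101.1×4.22×39.7 = 16938 J
16938 J < 7950.0 + 206.6×332.0 = 76541.2 J, so not all ice melts; final T = 0 °C.
Heat left for melting: 16938 − 7950.0 = 8988.0 J
Mass melted = 8988.0 / 332.0 = 27.07 g
Ice remaining = 206.6 − 27.07 = 179.53 g

m_ice remaining = 180 g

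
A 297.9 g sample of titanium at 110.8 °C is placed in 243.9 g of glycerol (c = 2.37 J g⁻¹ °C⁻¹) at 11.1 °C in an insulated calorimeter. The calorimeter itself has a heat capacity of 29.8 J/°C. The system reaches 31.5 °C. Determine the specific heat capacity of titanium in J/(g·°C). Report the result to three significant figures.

q_gained = (243.9 × 2.37 + 29.8) × (31.5 − 11.1) = 12400 J
q_lost = 297.9 × c × (110.8 − 31.5) = 23623.47 c
Set equal: c = 12400 / 23623.47 = 0.525 J/(g·°C)

c = 0.525 J/(g·°C)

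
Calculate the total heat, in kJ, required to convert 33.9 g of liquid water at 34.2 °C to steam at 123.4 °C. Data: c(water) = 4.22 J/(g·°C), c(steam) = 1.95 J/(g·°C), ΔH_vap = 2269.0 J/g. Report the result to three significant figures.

q = 87.9 kJ

q1 (heat water 34.2→100.0 °C): 33.9 × 4.22 × 65.8 = 9413 J
q2 (vaporize at 100 °C): 33.9 × 2269.0 = 76919 J
q3 (heat steam 100.0→123.4 °C): 33.9 × 1.95 × 23.4 = 1547 J
Total: 9413 + 76919 + 1547 = 87879 J = 87.9 kJ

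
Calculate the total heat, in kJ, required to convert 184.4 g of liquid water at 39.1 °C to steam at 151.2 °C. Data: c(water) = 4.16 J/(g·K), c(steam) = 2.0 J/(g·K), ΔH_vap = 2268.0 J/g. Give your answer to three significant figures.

q = 484 kJ

q1 (heat water 39.1→100.0 °C): 184.4 × 4.16 × 60.9 = 46717 J
q2 (vaporize at 100 °C): 184.4 × 2268.0 = 418219 J
q3 (heat steam 100.0→151.2 °C): 184.4 × 2.0 × 51.2 = 18883 J
Total: 46717 + 418219 + 18883 = 483819 J = 484 kJ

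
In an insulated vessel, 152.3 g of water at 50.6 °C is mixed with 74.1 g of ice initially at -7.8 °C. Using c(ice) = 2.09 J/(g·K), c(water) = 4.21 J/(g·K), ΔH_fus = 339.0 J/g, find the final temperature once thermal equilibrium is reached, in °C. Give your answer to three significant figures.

Heat to bring ice to 0 °C and melt it: q₁ = 74.1×2.09×7.8 + 74.1×339.0 = 26328 J
Heat the water can supply cooling to 0 °C: 152.3×4.21×50.6 = 32443.9 J > q₁, so all ice melts.
Energy balance: 152.3×4.21×(50.6 − T) = 26328 + 74.1×4.21×(T − 0)
641.183(50.6 − T) = 26328 + 311.961 T
32443.9 − 26328 = 953.144 T
T = 6115.9 / 953.144 = 6.417 °C

T_f = 6.42 °C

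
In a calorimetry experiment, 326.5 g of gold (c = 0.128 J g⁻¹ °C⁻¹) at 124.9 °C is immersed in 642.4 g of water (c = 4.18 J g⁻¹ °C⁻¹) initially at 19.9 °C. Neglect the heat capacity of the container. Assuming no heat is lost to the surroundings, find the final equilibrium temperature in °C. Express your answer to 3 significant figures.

Heat lost by gold = heat gained by water.
(326.5)(0.128)(124.9 − T) = (642.4)(4.18)(T − 19.9)
41.792 (124.9 − T) = 2685.232 (T − 19.9)
5219.8 − 41.792 T = 2685.232 T − 53436
58655.8 = 2727.024 T
T = 21.51 °C

T_f = 21.5 °C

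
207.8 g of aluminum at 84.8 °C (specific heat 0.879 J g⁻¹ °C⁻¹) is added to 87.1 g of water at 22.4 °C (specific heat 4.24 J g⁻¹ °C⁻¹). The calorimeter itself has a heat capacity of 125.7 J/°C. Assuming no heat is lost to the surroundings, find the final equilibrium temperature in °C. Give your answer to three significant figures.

T_f = 39.2 °C

Heat lost by aluminum = heat gained by water + calorimeter.
(207.8)(0.879)(84.8 − T) = [(87.1)(4.24) + 125.7](T − 22.4)
182.6562 (84.8 − T) = 495.004 (T − 22.4)
15489 − 182.6562 T = 495.004 T − 11088
26577 = 677.6602 T
T = 39.22 °C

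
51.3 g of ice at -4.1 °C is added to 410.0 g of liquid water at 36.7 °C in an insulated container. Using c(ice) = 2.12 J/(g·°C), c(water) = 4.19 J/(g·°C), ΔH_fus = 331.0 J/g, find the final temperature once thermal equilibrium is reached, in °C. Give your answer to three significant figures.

Heat to bring ice to 0 °C and melt it: q₁ = 51.3×2.12×4.1 + 51.3×331.0 = 17426 J
Heat the water can supply cooling to 0 °C: 410.0×4.19×36.7 = 63046.9 J > q₁, so all ice melts.
Energy balance: 410.0×4.19×(36.7 − T) = 17426 + 51.3×4.19×(T − 0)
1717.9(36.7 − T) = 17426 + 214.947 T
63046.9 − 17426 = 1932.847 T
T = 45620.9 / 1932.847 = 23.60 °C

T_f = 23.6 °C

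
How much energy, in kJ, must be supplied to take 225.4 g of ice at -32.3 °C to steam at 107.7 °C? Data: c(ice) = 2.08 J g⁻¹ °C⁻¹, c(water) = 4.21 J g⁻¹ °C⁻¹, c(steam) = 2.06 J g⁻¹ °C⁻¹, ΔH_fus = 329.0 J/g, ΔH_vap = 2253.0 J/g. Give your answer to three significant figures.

q = 696 kJ

q1 (heat ice -32.3→0.0 °C): 225.4 × 2.08 × 32.3 = 15143 J
q2 (melt at 0 °C): 225.4 × 329.0 = 74157 J
q3 (heat water 0.0→100.0 °C): 225.4 × 4.21 × 100.0 = 94893 J
q4 (vaporize at 100 °C): 225.4 × 2253.0 = 507826 J
q5 (heat steam 100.0→107.7 °C): 225.4 × 2.06 × 7.7 = 3575 J
Total: 15143 + 74157 + 94893 + 507826 + 3575 = 695594 J = 696 kJ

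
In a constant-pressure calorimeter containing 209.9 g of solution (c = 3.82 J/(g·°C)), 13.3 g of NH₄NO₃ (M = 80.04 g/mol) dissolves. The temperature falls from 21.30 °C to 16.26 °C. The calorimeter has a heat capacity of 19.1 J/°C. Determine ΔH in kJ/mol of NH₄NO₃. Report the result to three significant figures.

ΔH = 24.9 kJ/mol

|ΔT| = |16.26 − 21.30| = 5.04 °C
|q_surr| = (209.9 × 3.82 + 19.1) × 5.04 = 820.918 × 5.04 = 4137 J
n(NH₄NO₃) = 13.3 / 80.04 = 0.1662 mol
Temperature fell, so q_rxn = +|q_surr| = 4.137 kJ
ΔH = q_rxn / n = 24.89 kJ/mol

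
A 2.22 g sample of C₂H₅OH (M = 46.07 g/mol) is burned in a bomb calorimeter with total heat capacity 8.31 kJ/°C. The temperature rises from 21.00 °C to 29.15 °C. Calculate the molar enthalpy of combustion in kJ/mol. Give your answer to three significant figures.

ΔH = -1410 kJ/mol

ΔT = 29.15 − 21.00 = 8.15 °C
q_cal = C_cal × ΔT = 8.31 × 8.15 = 67.7265 kJ
n = 2.22 / 46.07 = 0.04819 mol
q_rxn = −q_cal = -67.7265 kJ
ΔH = -67.7265 / 0.04819 = -1405 kJ/mol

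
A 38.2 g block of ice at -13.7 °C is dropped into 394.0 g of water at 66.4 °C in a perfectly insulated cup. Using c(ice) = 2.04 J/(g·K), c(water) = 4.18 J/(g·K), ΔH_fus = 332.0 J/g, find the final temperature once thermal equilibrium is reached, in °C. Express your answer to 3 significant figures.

T_f = 52.9 °C

Heat to bring ice to 0 °C and melt it: q₁ = 38.2×2.04×13.7 + 38.2×332.0 = 13750 J
Heat the water can supply cooling to 0 °C: 394.0×4.18×66.4 = 109355 J > q₁, so all ice melts.
Energy balance: 394.0×4.18×(66.4 − T) = 13750 + 38.2×4.18×(T − 0)
1646.92(66.4 − T) = 13750 + 159.676 T
109355 − 13750 = 1806.596 T
T = 95605 / 1806.596 = 52.92 °C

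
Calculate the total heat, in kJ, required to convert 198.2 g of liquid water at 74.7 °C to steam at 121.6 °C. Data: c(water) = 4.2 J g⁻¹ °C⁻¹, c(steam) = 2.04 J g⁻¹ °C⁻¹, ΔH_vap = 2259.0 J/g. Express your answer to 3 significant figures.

q1 (heat water 74.7→100.0 °C): 198.2 × 4.2 × 25.3 = 21061 J
q2 (vaporize at 100 °C): 198.2 × 2259.0 = 447734 J
q3 (heat steam 100.0→121.6 °C): 198.2 × 2.04 × 21.6 = 8733 J
Total: 21061 + 447734 + 8733 = 477528 J = 478 kJ

q = 478 kJ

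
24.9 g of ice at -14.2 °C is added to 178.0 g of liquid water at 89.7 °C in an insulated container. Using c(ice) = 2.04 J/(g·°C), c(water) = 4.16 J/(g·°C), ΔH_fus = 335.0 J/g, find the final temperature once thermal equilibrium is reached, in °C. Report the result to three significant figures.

Heat to bring ice to 0 °C and melt it: q₁ = 24.9×2.04×14.2 + 24.9×335.0 = 9062.8 J
Heat the water can supply cooling to 0 °C: 178.0×4.16×89.7 = 66421.1 J > q₁, so all ice melts.
Energy balance: 178.0×4.16×(89.7 − T) = 9062.8 + 24.9×4.16×(T − 0)
740.48(89.7 − T) = 9062.8 + 103.584 T
66421.1 − 9062.8 = 844.064 T
T = 57358.3 / 844.064 = 67.95 °C

T_f = 68.0 °C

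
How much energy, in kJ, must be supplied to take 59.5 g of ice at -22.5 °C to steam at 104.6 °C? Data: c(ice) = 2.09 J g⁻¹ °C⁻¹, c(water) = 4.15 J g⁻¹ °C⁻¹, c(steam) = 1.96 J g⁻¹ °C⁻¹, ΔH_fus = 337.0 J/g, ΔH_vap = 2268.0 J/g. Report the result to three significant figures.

q = 183 kJ

q1 (heat ice -22.5→0.0 °C): 59.5 × 2.09 × 22.5 = 2798 J
q2 (melt at 0 °C): 59.5 × 337.0 = 20052 J
q3 (heat water 0.0→100.0 °C): 59.5 × 4.15 × 100.0 = 24693 J
q4 (vaporize at 100 °C): 59.5 × 2268.0 = 134946 J
q5 (heat steam 100.0→104.6 °C): 59.5 × 1.96 × 4.6 = 536 J
Total: 2798 + 20052 + 24693 + 134946 + 536 = 183025 J = 183 kJ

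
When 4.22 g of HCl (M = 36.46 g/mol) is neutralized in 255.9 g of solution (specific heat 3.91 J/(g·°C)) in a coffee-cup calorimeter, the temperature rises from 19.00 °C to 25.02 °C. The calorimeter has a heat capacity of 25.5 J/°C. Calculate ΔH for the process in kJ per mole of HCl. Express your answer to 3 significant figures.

|ΔT| = |25.02 − 19.00| = 6.02 °C
|q_surr| = (255.9 × 3.91 + 25.5) × 6.02 = 1026.069 × 6.02 = 6177 J
n(HCl) = 4.22 / 36.46 = 0.1157 mol
Temperature rose, so q_rxn = −|q_surr| = -6.177 kJ
ΔH = q_rxn / n = -53.39 kJ/mol

ΔH = -53.4 kJ/mol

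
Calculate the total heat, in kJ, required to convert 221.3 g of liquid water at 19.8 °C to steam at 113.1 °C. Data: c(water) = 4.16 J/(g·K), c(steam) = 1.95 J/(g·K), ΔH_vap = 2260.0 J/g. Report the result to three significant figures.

q1 (heat water 19.8→100.0 °C): 221.3 × 4.16 × 80.2 = 73833 J
q2 (vaporize at 100 °C): 221.3 × 2260.0 = 500138 J
q3 (heat steam 100.0→113.1 °C): 221.3 × 1.95 × 13.1 = 5653 J
Total: 73833 + 500138 + 5653 = 579624 J = 580 kJ

q = 580 kJ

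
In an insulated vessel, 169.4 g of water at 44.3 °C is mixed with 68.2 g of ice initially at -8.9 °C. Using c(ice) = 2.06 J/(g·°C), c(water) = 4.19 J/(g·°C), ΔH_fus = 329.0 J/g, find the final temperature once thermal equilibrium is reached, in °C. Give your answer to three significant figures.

Heat to bring ice to 0 °C and melt it: q₁ = 68.2×2.06×8.9 + 68.2×329.0 = 23688 J
Heat the water can supply cooling to 0 °C: 169.4×4.19×44.3 = 31443.5 J > q₁, so all ice melts.
Energy balance: 169.4×4.19×(44.3 − T) = 23688 + 68.2×4.19×(T − 0)
709.786(44.3 − T) = 23688 + 285.758 T
31443.5 − 23688 = 995.544 T
T = 7755.5 / 995.544 = 7.790 °C

T_f = 7.79 °C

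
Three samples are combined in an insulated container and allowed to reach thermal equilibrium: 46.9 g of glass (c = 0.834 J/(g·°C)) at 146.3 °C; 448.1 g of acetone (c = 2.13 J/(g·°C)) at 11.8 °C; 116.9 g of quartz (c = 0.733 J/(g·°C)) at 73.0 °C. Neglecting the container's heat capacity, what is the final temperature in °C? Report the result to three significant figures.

Σ mᵢcᵢ(T − Tᵢ) = 0  ⇒  T = Σ mᵢcᵢTᵢ / Σ mᵢcᵢ
Σ mᵢcᵢ = 46.9×0.834 + 448.1×2.13 + 116.9×0.733 = 1079.2553
Σ mᵢcᵢTᵢ = 39.1146×146.3 + 954.453×11.8 + 85.6877×73.0 = 23240
T = 23240 / 1079.2553 = 21.53 °C

T_f = 21.5 °C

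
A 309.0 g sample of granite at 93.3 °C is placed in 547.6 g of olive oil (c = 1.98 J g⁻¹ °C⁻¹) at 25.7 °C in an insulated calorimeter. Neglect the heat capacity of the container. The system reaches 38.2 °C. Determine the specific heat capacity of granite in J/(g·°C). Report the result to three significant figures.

c = 0.796 J/(g·°C)

q_gained = (547.6 × 1.98) × (38.2 − 25.7) = 13550 J
q_lost = 309.0 × c × (93.3 − 38.2) = 17025.9 c
Set equal: c = 13550 / 17025.9 = 0.796 J/(g·°C)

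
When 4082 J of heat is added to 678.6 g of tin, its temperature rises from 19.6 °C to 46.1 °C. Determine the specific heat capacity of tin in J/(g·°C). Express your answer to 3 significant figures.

c = 0.227 J/(g·°C)

c = q / (m ΔT) = 4082 / (678.6 × 26.5)
c = 4082 / 17982.9 = 0.227 J/(g·°C)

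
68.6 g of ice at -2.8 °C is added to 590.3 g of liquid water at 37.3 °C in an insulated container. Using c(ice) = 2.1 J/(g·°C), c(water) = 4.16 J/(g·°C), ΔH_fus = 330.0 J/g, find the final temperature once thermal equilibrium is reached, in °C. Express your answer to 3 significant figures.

T_f = 25.0 °C

Heat to bring ice to 0 °C and melt it: q₁ = 68.6×2.1×2.8 + 68.6×330.0 = 23041 J
Heat the water can supply cooling to 0 °C: 590.3×4.16×37.3 = 91595.7 J > q₁, so all ice melts.
Energy balance: 590.3×4.16×(37.3 − T) = 23041 + 68.6×4.16×(T − 0)
2455.648(37.3 − T) = 23041 + 285.376 T
91595.7 − 23041 = 2741.024 T
T = 68554.7 / 2741.024 = 25.01 °C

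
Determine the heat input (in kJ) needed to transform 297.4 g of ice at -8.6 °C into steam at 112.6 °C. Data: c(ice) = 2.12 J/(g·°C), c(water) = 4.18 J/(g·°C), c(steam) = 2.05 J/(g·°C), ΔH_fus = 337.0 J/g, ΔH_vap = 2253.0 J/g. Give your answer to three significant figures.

q = 908 kJ

q1 (heat ice -8.6→0.0 °C): 297.4 × 2.12 × 8.6 = 5422 J
q2 (melt at 0 °C): 297.4 × 337.0 = 100224 J
q3 (heat water 0.0→100.0 °C): 297.4 × 4.18 × 100.0 = 124313 J
q4 (vaporize at 100 °C): 297.4 × 2253.0 = 670042 J
q5 (heat steam 100.0→112.6 °C): 297.4 × 2.05 × 12.6 = 7682 J
Total: 5422 + 100224 + 124313 + 670042 + 7682 = 907683 J = 908 kJ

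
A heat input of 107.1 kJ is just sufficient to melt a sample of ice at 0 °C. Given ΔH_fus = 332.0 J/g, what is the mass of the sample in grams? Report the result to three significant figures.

m = 323 g

m = q / ΔH_fus = 107100 J / 332.0 J/g = 323 g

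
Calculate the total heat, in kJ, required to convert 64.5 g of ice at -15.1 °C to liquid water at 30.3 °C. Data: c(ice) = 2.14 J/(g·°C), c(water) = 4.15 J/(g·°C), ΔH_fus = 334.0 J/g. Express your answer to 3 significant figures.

q1 (heat ice -15.1→0.0 °C): 64.5 × 2.14 × 15.1 = 2084 J
q2 (melt at 0 °C): 64.5 × 334.0 = 21543 J
q3 (heat water 0.0→30.3 °C): 64.5 × 4.15 × 30.3 = 8111 J
Total: 2084 + 21543 + 8111 = 31738 J = 31.7 kJ

q = 31.7 kJ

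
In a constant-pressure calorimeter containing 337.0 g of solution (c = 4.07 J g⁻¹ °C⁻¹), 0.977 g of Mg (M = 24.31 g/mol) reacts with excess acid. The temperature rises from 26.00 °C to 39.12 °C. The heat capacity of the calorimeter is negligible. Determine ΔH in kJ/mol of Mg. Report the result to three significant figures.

ΔH = -448 kJ/mol

|ΔT| = |39.12 − 26.00| = 13.12 °C
|q_surr| = (337.0 × 4.07) × 13.12 = 1371.59 × 13.12 = 18000 J
n(Mg) = 0.977 / 24.31 = 0.04019 mol
Temperature rose, so q_rxn = −|q_surr| = -18.00 kJ
ΔH = q_rxn / n = -447.9 kJ/mol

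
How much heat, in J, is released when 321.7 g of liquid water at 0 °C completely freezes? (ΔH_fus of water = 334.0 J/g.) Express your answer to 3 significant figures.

q = m × ΔH_fus = 321.7 × 334.0 = 107400 J

q = 107000 J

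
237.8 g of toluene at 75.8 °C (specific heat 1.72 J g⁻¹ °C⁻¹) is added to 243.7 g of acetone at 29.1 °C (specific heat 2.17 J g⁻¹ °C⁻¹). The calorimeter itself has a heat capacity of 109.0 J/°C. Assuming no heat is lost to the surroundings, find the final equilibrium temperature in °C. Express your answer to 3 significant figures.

T_f = 47.3 °C

Heat lost by toluene = heat gained by acetone + calorimeter.
(237.8)(1.72)(75.8 − T) = [(243.7)(2.17) + 109.0](T − 29.1)
409.016 (75.8 − T) = 637.829 (T − 29.1)
31003 − 409.016 T = 637.829 T − 18561
49564 = 1046.845 T
T = 47.346 °C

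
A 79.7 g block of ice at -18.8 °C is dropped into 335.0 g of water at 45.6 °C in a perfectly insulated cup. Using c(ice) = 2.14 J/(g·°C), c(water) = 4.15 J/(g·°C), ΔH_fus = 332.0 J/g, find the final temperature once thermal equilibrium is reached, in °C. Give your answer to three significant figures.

T_f = 19.6 °C

Heat to bring ice to 0 °C and melt it: q₁ = 79.7×2.14×18.8 + 79.7×332.0 = 29667 J
Heat the water can supply cooling to 0 °C: 335.0×4.15×45.6 = 63395.4 J > q₁, so all ice melts.
Energy balance: 335.0×4.15×(45.6 − T) = 29667 + 79.7×4.15×(T − 0)
1390.25(45.6 − T) = 29667 + 330.755 T
63395.4 − 29667 = 1721.005 T
T = 33728.4 / 1721.005 = 19.60 °C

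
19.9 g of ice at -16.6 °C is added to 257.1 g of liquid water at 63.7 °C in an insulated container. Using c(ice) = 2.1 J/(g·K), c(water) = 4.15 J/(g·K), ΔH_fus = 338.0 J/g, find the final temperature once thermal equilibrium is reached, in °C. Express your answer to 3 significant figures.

Heat to bring ice to 0 °C and melt it: q₁ = 19.9×2.1×16.6 + 19.9×338.0 = 7419.9 J
Heat the water can supply cooling to 0 °C: 257.1×4.15×63.7 = 67965.7 J > q₁, so all ice melts.
Energy balance: 257.1×4.15×(63.7 − T) = 7419.9 + 19.9×4.15×(T − 0)
1066.965(63.7 − T) = 7419.9 + 82.585 T
67965.7 − 7419.9 = 1149.550 T
T = 60545.8 / 1149.550 = 52.67 °C

T_f = 52.7 °C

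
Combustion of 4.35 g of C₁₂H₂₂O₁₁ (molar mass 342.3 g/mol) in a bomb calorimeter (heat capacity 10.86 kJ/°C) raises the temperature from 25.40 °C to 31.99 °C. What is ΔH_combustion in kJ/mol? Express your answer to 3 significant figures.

ΔT = 31.99 − 25.40 = 6.59 °C
q_cal = C_cal × ΔT = 10.86 × 6.59 = 71.5674 kJ
n = 4.35 / 342.3 = 0.01271 mol
q_rxn = −q_cal = -71.5674 kJ
ΔH = -71.5674 / 0.01271 = -5631 kJ/mol

ΔH = -5630 kJ/mol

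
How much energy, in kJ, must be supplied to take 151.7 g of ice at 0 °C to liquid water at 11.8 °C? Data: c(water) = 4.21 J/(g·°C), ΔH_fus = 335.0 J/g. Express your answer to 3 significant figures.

q = 58.4 kJ

q1 (melt at 0 °C): 151.7 × 335.0 = 50820 J
q2 (heat water 0.0→11.8 °C): 151.7 × 4.21 × 11.8 = 7536 J
Total: 50820 + 7536 = 58356 J = 58.4 kJ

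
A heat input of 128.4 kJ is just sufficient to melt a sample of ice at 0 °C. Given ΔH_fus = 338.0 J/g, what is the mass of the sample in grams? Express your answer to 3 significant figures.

m = 380 g

m = q / ΔH_fus = 128400 J / 338.0 J/g = 380 g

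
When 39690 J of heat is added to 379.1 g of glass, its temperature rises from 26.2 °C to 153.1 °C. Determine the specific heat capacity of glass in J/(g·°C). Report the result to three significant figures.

c = q / (m ΔT) = 39690 / (379.1 × 126.9)
c = 39690 / 48107.79 = 0.825 J/(g·°C)

c = 0.825 J/(g·°C)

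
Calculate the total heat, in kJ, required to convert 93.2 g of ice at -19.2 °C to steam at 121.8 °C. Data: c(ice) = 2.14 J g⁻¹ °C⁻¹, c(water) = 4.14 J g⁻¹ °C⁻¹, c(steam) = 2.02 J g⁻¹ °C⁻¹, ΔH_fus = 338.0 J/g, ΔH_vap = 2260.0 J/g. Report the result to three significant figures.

q = 289 kJ

q1 (heat ice -19.2→0.0 °C): 93.2 × 2.14 × 19.2 = 3829 J
q2 (melt at 0 °C): 93.2 × 338.0 = 31502 J
q3 (heat water 0.0→100.0 °C): 93.2 × 4.14 × 100.0 = 38585 J
q4 (vaporize at 100 °C): 93.2 × 2260.0 = 210632 J
q5 (heat steam 100.0→121.8 °C): 93.2 × 2.02 × 21.8 = 4104 J
Total: 3829 + 31502 + 38585 + 210632 + 4104 = 288652 J = 289 kJ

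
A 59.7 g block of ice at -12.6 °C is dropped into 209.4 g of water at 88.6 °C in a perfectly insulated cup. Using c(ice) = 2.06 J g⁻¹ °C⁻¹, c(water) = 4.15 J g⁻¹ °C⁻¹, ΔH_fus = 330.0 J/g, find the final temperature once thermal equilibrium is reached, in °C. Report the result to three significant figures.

T_f = 49.9 °C

Heat to bring ice to 0 °C and melt it: q₁ = 59.7×2.06×12.6 + 59.7×330.0 = 21251 J
Heat the water can supply cooling to 0 °C: 209.4×4.15×88.6 = 76994.3 J > q₁, so all ice melts.
Energy balance: 209.4×4.15×(88.6 − T) = 21251 + 59.7×4.15×(T − 0)
869.01(88.6 − T) = 21251 + 247.755 T
76994.3 − 21251 = 1116.765 T
T = 55743.3 / 1116.765 = 49.91 °C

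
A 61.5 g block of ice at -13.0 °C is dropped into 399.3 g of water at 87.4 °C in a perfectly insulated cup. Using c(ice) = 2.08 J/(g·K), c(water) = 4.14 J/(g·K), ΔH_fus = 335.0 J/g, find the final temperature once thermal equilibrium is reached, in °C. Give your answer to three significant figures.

Heat to bring ice to 0 °C and melt it: q₁ = 61.5×2.08×13.0 + 61.5×335.0 = 22265 J
Heat the water can supply cooling to 0 °C: 399.3×4.14×87.4 = 144481 J > q₁, so all ice melts.
Energy balance: 399.3×4.14×(87.4 − T) = 22265 + 61.5×4.14×(T − 0)
1653.102(87.4 − T) = 22265 + 254.61 T
144481 − 22265 = 1907.712 T
T = 122216 / 1907.712 = 64.06 °C

T_f = 64.1 °C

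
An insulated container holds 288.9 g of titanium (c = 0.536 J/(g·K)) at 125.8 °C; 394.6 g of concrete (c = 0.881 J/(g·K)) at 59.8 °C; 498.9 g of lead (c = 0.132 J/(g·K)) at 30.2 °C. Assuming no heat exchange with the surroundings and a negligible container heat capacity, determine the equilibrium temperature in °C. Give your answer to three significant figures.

Σ mᵢcᵢ(T − Tᵢ) = 0  ⇒  T = Σ mᵢcᵢTᵢ / Σ mᵢcᵢ
Σ mᵢcᵢ = 288.9×0.536 + 394.6×0.881 + 498.9×0.132 = 568.3478
Σ mᵢcᵢTᵢ = 154.8504×125.8 + 347.6426×59.8 + 65.8548×30.2 = 42258
T = 42258 / 568.3478 = 74.35 °C

T_f = 74.4 °C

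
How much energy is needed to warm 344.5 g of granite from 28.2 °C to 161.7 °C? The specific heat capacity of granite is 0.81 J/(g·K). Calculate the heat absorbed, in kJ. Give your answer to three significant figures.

q = 37.3 kJ

q = m c ΔT = 344.5 × 0.81 × (161.7 − 28.2)
q = 344.5 × 0.81 × 133.5 = 37250 J = 37.3 kJ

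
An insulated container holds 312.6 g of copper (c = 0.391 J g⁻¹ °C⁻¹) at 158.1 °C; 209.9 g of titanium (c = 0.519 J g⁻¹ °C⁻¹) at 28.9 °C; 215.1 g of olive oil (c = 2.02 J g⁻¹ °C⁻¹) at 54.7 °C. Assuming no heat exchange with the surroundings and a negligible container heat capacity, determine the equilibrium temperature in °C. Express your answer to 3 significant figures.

T_f = 69.5 °C

Σ mᵢcᵢ(T − Tᵢ) = 0  ⇒  T = Σ mᵢcᵢTᵢ / Σ mᵢcᵢ
Σ mᵢcᵢ = 312.6×0.391 + 209.9×0.519 + 215.1×2.02 = 665.6667
Σ mᵢcᵢTᵢ = 122.2266×158.1 + 108.9381×28.9 + 434.502×54.7 = 46240
T = 46240 / 665.6667 = 69.46 °C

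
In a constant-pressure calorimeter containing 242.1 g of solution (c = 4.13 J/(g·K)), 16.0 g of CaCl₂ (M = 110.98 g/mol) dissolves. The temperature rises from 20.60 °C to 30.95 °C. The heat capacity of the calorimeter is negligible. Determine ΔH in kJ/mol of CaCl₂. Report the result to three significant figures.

ΔH = -71.8 kJ/mol

|ΔT| = |30.95 − 20.60| = 10.35 °C
|q_surr| = (242.1 × 4.13) × 10.35 = 999.873 × 10.35 = 10350 J
n(CaCl₂) = 16.0 / 110.98 = 0.1442 mol
Temperature rose, so q_rxn = −|q_surr| = -10.35 kJ
ΔH = q_rxn / n = -71.78 kJ/mol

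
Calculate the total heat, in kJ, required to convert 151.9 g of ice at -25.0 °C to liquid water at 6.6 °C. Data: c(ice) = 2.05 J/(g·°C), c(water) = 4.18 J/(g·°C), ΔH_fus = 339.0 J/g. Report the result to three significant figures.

q1 (heat ice -25.0→0.0 °C): 151.9 × 2.05 × 25.0 = 7785 J
q2 (melt at 0 °C): 151.9 × 339.0 = 51494 J
q3 (heat water 0.0→6.6 °C): 151.9 × 4.18 × 6.6 = 4191 J
Total: 7785 + 51494 + 4191 = 63470 J = 63.5 kJ

q = 63.5 kJ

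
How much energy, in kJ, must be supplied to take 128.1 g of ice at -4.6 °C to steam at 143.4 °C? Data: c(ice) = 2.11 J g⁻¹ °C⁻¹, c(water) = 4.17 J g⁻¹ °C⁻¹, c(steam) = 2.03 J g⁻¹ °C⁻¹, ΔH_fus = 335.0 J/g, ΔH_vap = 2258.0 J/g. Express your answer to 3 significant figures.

q1 (heat ice -4.6→0.0 °C): 128.1 × 2.11 × 4.6 = 1243 J
q2 (melt at 0 °C): 128.1 × 335.0 = 42914 J
q3 (heat water 0.0→100.0 °C): 128.1 × 4.17 × 100.0 = 53418 J
q4 (vaporize at 100 °C): 128.1 × 2258.0 = 289250 J
q5 (heat steam 100.0→143.4 °C): 128.1 × 2.03 × 43.4 = 11286 J
Total: 1243 + 42914 + 53418 + 289250 + 11286 = 398111 J = 398 kJ

q = 398 kJ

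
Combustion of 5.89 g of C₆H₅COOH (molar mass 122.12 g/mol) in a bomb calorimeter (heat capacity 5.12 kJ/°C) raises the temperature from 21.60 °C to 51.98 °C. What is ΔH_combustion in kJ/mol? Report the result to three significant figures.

ΔT = 51.98 − 21.60 = 30.38 °C
q_cal = C_cal × ΔT = 5.12 × 30.38 = 155.5456 kJ
n = 5.89 / 122.12 = 0.0482312 mol
q_rxn = −q_cal = -155.5456 kJ
ΔH = -155.5456 / 0.0482312 = -3224.9996 kJ/mol

ΔH = -3220 kJ/mol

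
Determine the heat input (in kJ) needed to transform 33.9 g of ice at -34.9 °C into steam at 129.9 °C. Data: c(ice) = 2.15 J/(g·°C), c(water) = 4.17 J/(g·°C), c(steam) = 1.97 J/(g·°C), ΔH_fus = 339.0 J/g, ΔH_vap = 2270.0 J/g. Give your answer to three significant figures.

q = 107 kJ

q1 (heat ice -34.9→0.0 °C): 33.9 × 2.15 × 34.9 = 2544 J
q2 (melt at 0 °C): 33.9 × 339.0 = 11492 J
q3 (heat water 0.0→100.0 °C): 33.9 × 4.17 × 100.0 = 14136 J
q4 (vaporize at 100 °C): 33.9 × 2270.0 = 76953 J
q5 (heat steam 100.0→129.9 °C): 33.9 × 1.97 × 29.9 = 1997 J
Total: 2544 + 11492 + 14136 + 76953 + 1997 = 107122 J = 107 kJ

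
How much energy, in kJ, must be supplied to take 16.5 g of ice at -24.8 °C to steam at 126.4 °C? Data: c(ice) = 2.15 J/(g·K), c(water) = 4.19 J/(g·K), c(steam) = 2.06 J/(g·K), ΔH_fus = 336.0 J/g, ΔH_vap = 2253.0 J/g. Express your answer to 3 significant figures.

q1 (heat ice -24.8→0.0 °C): 16.5 × 2.15 × 24.8 = 880 J
q2 (melt at 0 °C): 16.5 × 336.0 = 5544 J
q3 (heat water 0.0→100.0 °C): 16.5 × 4.19 × 100.0 = 6914 J
q4 (vaporize at 100 °C): 16.5 × 2253.0 = 37175 J
q5 (heat steam 100.0→126.4 °C): 16.5 × 2.06 × 26.4 = 897 J
Total: 880 + 5544 + 6914 + 37175 + 897 = 51410 J = 51.4 kJ

q = 51.4 kJ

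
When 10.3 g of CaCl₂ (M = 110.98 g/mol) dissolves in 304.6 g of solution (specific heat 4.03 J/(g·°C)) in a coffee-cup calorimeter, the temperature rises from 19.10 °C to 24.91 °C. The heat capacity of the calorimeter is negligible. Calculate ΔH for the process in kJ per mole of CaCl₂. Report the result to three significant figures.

|ΔT| = |24.91 − 19.10| = 5.81 °C
|q_surr| = (304.6 × 4.03) × 5.81 = 1227.538 × 5.81 = 7132 J
n(CaCl₂) = 10.3 / 110.98 = 0.09281 mol
Temperature rose, so q_rxn = −|q_surr| = -7.132 kJ
ΔH = q_rxn / n = -76.845 kJ/mol

ΔH = -76.8 kJ/mol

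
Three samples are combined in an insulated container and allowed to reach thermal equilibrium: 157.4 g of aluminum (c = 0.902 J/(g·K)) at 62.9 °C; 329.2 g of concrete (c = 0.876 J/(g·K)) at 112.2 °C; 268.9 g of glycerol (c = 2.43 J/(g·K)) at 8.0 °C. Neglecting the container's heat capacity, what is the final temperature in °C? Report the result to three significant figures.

Σ mᵢcᵢ(T − Tᵢ) = 0  ⇒  T = Σ mᵢcᵢTᵢ / Σ mᵢcᵢ
Σ mᵢcᵢ = 157.4×0.902 + 329.2×0.876 + 268.9×2.43 = 1083.7810
Σ mᵢcᵢTᵢ = 141.9748×62.9 + 288.3792×112.2 + 653.427×8.0 = 46514
T = 46514 / 1083.7810 = 42.92 °C

T_f = 42.9 °C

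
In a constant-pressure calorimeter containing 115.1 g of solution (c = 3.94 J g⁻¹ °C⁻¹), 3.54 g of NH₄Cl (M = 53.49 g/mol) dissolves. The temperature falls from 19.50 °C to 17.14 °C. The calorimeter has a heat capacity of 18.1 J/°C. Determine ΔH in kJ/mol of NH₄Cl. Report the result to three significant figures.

ΔH = 16.8 kJ/mol

|ΔT| = |17.14 − 19.50| = 2.36 °C
|q_surr| = (115.1 × 3.94 + 18.1) × 2.36 = 471.594 × 2.36 = 1113 J
n(NH₄Cl) = 3.54 / 53.49 = 0.06618 mol
Temperature fell, so q_rxn = +|q_surr| = 1.113 kJ
ΔH = q_rxn / n = 16.82 kJ/mol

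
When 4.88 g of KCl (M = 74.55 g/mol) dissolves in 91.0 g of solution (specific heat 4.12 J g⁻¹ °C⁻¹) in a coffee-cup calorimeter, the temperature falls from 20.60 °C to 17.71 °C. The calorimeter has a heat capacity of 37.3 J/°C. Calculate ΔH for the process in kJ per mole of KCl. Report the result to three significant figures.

ΔH = 18.2 kJ/mol

|ΔT| = |17.71 − 20.60| = 2.89 °C
|q_surr| = (91.0 × 4.12 + 37.3) × 2.89 = 412.22 × 2.89 = 1191 J
n(KCl) = 4.88 / 74.55 = 0.06546 mol
Temperature fell, so q_rxn = +|q_surr| = 1.191 kJ
ΔH = q_rxn / n = 18.19 kJ/mol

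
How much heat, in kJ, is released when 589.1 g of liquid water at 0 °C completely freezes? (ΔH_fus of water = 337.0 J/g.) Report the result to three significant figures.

q = m × ΔH_fus = 589.1 × 337.0 = 198500 J = 199 kJ

q = 199 kJ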